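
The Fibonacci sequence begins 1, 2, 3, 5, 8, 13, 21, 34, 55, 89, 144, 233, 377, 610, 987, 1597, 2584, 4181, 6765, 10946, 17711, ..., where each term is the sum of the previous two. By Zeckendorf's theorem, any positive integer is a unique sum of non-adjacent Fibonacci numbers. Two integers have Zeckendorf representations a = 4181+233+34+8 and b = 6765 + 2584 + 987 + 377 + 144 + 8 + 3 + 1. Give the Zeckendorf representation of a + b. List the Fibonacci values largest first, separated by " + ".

The two numbers are 4456 and 10869, so their sum is 15325.
10946 ≤ 15325 < 17711, so take 10946; remainder 4379
4181 ≤ 4379 < 6765, so take 4181; remainder 198
144 ≤ 198 < 233, so take 144; remainder 54
34 ≤ 54 < 55, so take 34; remainder 20
13 ≤ 20 < 21, so take 13; remainder 7
5 ≤ 7 < 8, so take 5; remainder 2
2 ≤ 2 < 3, so take 2; remainder 0

10946 + 4181 + 144 + 34 + 13 + 5 + 2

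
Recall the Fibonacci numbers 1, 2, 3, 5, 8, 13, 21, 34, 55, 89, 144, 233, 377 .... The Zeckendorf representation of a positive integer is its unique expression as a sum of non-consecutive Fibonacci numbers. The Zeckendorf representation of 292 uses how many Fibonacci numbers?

4

292 − 233 = 59
59 − 55 = 4
4 − 3 = 1
1 − 1 = 0
292 = 233 + 55 + 3 + 1, which has 4 terms.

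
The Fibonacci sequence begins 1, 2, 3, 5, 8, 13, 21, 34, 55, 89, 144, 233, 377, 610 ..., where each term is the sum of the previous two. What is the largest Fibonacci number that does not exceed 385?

377 ≤ 385 < 610, so the largest Fibonacci number not exceeding 385 is 377.

377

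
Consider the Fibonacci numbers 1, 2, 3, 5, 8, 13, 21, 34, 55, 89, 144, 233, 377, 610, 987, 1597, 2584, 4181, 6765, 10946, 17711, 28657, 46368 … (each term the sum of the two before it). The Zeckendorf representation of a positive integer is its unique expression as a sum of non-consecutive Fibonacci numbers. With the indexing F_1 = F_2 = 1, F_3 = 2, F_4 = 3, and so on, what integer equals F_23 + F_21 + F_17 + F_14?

41577

F_23 + F_21 + F_17 + F_14 = 28657 + 10946 + 1597 + 377 = 41577.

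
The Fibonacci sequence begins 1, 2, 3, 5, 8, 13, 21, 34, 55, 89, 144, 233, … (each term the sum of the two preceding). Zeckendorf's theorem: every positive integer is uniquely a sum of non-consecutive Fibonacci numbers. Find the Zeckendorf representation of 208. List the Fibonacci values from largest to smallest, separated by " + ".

subtract 144 from 208: 64 remains
subtract 55 from 64: 9 remains
subtract 8 from 9: 1 remains
subtract 1 from 1: 0 remains
So 208 = 144 + 55 + 8 + 1, with no two terms consecutive in the sequence.

144 + 55 + 8 + 1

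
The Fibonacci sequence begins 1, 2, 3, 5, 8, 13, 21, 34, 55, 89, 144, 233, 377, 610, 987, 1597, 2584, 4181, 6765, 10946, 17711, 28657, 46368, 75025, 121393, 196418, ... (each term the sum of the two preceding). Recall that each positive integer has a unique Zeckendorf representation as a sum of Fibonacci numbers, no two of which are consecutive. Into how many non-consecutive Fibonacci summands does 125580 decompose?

4

Greedily peel off the largest Fibonacci term at each step:
125580 − 121393 = 4187
4187 − 4181 = 6
6 − 5 = 1
1 − 1 = 0
125580 = 121393 + 4181 + 5 + 1, which has 4 terms.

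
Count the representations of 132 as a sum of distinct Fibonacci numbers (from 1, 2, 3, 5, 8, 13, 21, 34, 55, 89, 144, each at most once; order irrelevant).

6

Starting from the Zeckendorf form and repeatedly splitting a term F_k into F_{k−1} + F_{k−2} (when neither is already used) reaches every representation.
132 = 89+34+8+1 = 89+34+5+3+1 = 89+21+13+8+1 = 89+21+13+5+3+1 = … (2 more), for 6 in all.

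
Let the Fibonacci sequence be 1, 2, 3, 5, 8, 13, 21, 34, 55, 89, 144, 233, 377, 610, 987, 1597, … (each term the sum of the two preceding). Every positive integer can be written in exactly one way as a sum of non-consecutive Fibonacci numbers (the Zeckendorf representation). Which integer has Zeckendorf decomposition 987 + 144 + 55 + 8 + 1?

987 + 144 + 55 + 8 + 1 = 1195.

1195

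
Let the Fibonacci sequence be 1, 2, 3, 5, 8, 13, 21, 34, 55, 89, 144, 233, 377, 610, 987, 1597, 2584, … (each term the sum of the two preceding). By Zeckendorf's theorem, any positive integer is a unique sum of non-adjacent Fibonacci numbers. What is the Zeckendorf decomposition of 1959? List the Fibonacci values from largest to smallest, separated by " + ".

Greedily peel off the largest Fibonacci term at each step:
1959 − 1597 = 362
362 − 233 = 129
129 − 89 = 40
40 − 34 = 6
6 − 5 = 1
1 − 1 = 0
So 1959 = 1597 + 233 + 89 + 34 + 5 + 1, with no two terms consecutive in the sequence.

1597 + 233 + 89 + 34 + 5 + 1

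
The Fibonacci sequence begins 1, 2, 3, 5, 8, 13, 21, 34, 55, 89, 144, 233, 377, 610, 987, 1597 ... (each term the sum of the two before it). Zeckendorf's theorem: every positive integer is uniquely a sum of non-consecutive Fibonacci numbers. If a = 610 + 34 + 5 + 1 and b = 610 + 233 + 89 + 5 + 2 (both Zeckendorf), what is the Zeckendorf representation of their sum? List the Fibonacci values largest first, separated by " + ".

987 + 377 + 144 + 55 + 21 + 5

The two numbers are 650 and 939, so their sum is 1589.
Repeatedly subtract the largest Fibonacci number that fits:
subtract 987 from 1589: 602 remains
subtract 377 from 602: 225 remains
subtract 144 from 225: 81 remains
subtract 55 from 81: 26 remains
subtract 21 from 26: 5 remains
subtract 5 from 5: 0 remains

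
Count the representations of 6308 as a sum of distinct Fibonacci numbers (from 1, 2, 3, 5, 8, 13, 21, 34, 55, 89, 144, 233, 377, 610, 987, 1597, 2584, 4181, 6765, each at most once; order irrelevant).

36

6308 = 4181+1597+377+144+8+1 = 4181+1597+377+144+5+3+1 = 4181+1597+377+89+55+8+1 = 4181+987+610+377+144+8+1 = 4181+1597+377+89+55+5+3+1 = … (31 more), for 36 in all.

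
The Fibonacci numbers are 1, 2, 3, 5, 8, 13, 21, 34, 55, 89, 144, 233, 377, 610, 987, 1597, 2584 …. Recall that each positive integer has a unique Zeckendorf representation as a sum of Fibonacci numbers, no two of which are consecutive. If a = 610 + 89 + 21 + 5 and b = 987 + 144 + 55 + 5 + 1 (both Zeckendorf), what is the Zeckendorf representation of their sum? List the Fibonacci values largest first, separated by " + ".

The two numbers are 725 and 1192, so their sum is 1917.
Greedily peel off the largest Fibonacci term at each step:
subtract 1597 from 1917: 320 remains
subtract 233 from 320: 87 remains
subtract 55 from 87: 32 remains
subtract 21 from 32: 11 remains
subtract 8 from 11: 3 remains
subtract 3 from 3: 0 remains

1597 + 233 + 55 + 21 + 8 + 3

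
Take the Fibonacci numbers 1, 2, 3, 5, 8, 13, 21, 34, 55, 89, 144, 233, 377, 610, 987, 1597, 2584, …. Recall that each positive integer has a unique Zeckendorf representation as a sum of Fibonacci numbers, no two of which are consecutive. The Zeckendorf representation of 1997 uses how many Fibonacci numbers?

4

Greedy algorithm:
1597 ≤ 1997 < 2584, so take 1597; remainder 400
377 ≤ 400 < 610, so take 377; remainder 23
21 ≤ 23 < 34, so take 21; remainder 2
2 ≤ 2 < 3, so take 2; remainder 0
1997 = 1597 + 377 + 21 + 2, which has 4 terms.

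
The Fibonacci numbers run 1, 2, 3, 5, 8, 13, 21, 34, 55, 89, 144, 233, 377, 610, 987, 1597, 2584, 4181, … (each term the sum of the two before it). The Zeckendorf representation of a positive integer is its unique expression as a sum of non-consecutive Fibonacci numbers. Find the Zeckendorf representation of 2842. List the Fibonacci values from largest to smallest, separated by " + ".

2584 + 233 + 21 + 3 + 1

Repeatedly subtract the largest Fibonacci number that fits:
2842 − 2584 = 258
258 − 233 = 25
25 − 21 = 4
4 − 3 = 1
1 − 1 = 0
So 2842 = 2584 + 233 + 21 + 3 + 1, with no two terms consecutive in the sequence.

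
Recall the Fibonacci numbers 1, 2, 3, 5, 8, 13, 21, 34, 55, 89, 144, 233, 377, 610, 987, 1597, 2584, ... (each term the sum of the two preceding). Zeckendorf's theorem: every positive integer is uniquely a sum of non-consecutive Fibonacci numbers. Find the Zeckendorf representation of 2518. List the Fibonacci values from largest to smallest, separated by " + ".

1597 + 610 + 233 + 55 + 21 + 2

Repeatedly subtract the largest Fibonacci number that fits:
1597 ≤ 2518 < 2584, so take 1597; remainder 921
610 ≤ 921 < 987, so take 610; remainder 311
233 ≤ 311 < 377, so take 233; remainder 78
55 ≤ 78 < 89, so take 55; remainder 23
21 ≤ 23 < 34, so take 21; remainder 2
2 ≤ 2 < 3, so take 2; remainder 0
So 2518 = 1597 + 610 + 233 + 55 + 21 + 2, with no two terms consecutive in the sequence.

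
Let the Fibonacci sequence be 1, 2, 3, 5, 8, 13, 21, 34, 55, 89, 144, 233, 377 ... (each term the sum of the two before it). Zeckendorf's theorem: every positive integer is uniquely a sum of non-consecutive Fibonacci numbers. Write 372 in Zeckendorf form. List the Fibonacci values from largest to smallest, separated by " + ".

233 + 89 + 34 + 13 + 3

Greedily peel off the largest Fibonacci term at each step:
372: greatest Fibonacci not exceeding it is 233, leaving 139
139: greatest Fibonacci not exceeding it is 89, leaving 50
50: greatest Fibonacci not exceeding it is 34, leaving 16
16: greatest Fibonacci not exceeding it is 13, leaving 3
3: greatest Fibonacci not exceeding it is 3, leaving 0
So 372 = 233 + 89 + 34 + 13 + 3, with no two terms consecutive in the sequence.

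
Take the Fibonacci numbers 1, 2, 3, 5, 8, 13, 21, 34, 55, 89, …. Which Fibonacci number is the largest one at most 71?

55

55 ≤ 71 < 89, so the largest Fibonacci number not exceeding 71 is 55.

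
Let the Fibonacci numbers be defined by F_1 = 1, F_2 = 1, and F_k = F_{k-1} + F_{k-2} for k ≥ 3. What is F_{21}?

10946

Iterating the recurrence up to F_{14} = 377 and F_{13} = 233:
F_{15} = F_{14} + F_{13} = 377 + 233 = 610
F_{16} = F_{15} + F_{14} = 610 + 377 = 987
F_{17} = F_{16} + F_{15} = 987 + 610 = 1597
F_{18} = F_{17} + F_{16} = 1597 + 987 = 2584
F_{19} = F_{18} + F_{17} = 2584 + 1597 = 4181
F_{20} = F_{19} + F_{18} = 4181 + 2584 = 6765
F_{21} = F_{20} + F_{19} = 6765 + 4181 = 10946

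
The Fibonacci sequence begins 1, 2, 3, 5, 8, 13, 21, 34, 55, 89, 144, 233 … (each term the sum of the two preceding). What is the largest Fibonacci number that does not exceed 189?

144 ≤ 189 < 233, so the largest Fibonacci number not exceeding 189 is 144.

144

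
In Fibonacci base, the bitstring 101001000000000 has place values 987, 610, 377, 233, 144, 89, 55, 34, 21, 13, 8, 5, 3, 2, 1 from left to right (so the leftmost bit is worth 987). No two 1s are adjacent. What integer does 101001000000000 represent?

1453

Summing the place values of the 1 bits: 987 + 377 + 89 = 1453.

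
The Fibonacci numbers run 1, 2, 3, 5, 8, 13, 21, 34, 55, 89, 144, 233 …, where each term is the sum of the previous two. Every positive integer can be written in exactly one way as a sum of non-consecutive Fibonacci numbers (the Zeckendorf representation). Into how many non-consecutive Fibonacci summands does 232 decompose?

6

232: greatest Fibonacci not exceeding it is 144, leaving 88
88: greatest Fibonacci not exceeding it is 55, leaving 33
33: greatest Fibonacci not exceeding it is 21, leaving 12
12: greatest Fibonacci not exceeding it is 8, leaving 4
4: greatest Fibonacci not exceeding it is 3, leaving 1
1: greatest Fibonacci not exceeding it is 1, leaving 0
232 = 144 + 55 + 21 + 8 + 3 + 1, which has 6 terms.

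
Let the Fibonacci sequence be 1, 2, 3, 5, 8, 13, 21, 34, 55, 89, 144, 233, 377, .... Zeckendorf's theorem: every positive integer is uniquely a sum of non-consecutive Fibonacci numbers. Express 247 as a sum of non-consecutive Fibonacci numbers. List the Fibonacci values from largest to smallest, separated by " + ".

233 + 13 + 1

Repeatedly subtract the largest Fibonacci number that fits:
247 − 233 = 14
14 − 13 = 1
1 − 1 = 0
So 247 = 233 + 13 + 1, with no two terms consecutive in the sequence.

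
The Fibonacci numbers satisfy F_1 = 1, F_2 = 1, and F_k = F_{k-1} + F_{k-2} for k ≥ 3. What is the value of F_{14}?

Iterating the recurrence up to F_{10} = 55 and F_{9} = 34:
F_{11} = F_{10} + F_{9} = 55 + 34 = 89
F_{12} = F_{11} + F_{10} = 89 + 55 = 144
F_{13} = F_{12} + F_{11} = 144 + 89 = 233
F_{14} = F_{13} + F_{12} = 233 + 144 = 377

377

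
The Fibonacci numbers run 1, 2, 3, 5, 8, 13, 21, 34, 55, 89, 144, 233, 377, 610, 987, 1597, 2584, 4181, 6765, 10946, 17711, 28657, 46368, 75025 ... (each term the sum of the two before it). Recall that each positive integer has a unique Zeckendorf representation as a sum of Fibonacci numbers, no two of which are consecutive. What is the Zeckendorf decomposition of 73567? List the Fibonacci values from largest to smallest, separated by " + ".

46368 + 17711 + 6765 + 2584 + 89 + 34 + 13 + 3

Repeatedly subtract the largest Fibonacci number that fits:
46368 ≤ 73567 < 75025, so take 46368; remainder 27199
17711 ≤ 27199 < 28657, so take 17711; remainder 9488
6765 ≤ 9488 < 10946, so take 6765; remainder 2723
2584 ≤ 2723 < 4181, so take 2584; remainder 139
89 ≤ 139 < 144, so take 89; remainder 50
34 ≤ 50 < 55, so take 34; remainder 16
13 ≤ 16 < 21, so take 13; remainder 3
3 ≤ 3 < 5, so take 3; remainder 0
So 73567 = 46368 + 17711 + 6765 + 2584 + 89 + 34 + 13 + 3, with no two terms consecutive in the sequence.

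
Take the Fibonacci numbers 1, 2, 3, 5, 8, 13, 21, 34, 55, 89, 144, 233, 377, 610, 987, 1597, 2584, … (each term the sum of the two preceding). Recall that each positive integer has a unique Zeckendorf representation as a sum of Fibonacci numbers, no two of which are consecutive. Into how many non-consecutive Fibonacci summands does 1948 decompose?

5

take 1597 (≤ 1948); 1948 − 1597 = 351
take 233 (≤ 351); 351 − 233 = 118
take 89 (≤ 118); 118 − 89 = 29
take 21 (≤ 29); 29 − 21 = 8
take 8 (≤ 8); 8 − 8 = 0
1948 = 1597 + 233 + 89 + 21 + 8, which has 5 terms.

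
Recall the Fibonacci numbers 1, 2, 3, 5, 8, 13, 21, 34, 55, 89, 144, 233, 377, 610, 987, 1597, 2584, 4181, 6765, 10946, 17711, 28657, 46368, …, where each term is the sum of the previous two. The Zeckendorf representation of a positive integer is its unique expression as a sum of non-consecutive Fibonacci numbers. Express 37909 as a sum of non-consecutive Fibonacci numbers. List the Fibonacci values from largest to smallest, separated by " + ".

28657 + 6765 + 1597 + 610 + 233 + 34 + 13

largest Fibonacci ≤ 37909 is 28657; 37909 − 28657 = 9252
largest Fibonacci ≤ 9252 is 6765; 9252 − 6765 = 2487
largest Fibonacci ≤ 2487 is 1597; 2487 − 1597 = 890
largest Fibonacci ≤ 890 is 610; 890 − 610 = 280
largest Fibonacci ≤ 280 is 233; 280 − 233 = 47
largest Fibonacci ≤ 47 is 34; 47 − 34 = 13
largest Fibonacci ≤ 13 is 13; 13 − 13 = 0
So 37909 = 28657 + 6765 + 1597 + 610 + 233 + 34 + 13, with no two terms consecutive in the sequence.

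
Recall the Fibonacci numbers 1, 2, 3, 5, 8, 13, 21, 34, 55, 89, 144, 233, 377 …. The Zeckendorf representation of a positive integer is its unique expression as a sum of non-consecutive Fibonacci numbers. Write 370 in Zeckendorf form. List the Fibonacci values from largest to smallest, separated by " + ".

Greedy algorithm:
take 233 (≤ 370); 370 − 233 = 137
take 89 (≤ 137); 137 − 89 = 48
take 34 (≤ 48); 48 − 34 = 14
take 13 (≤ 14); 14 − 13 = 1
take 1 (≤ 1); 1 − 1 = 0
So 370 = 233 + 89 + 34 + 13 + 1, with no two terms consecutive in the sequence.

233 + 89 + 34 + 13 + 1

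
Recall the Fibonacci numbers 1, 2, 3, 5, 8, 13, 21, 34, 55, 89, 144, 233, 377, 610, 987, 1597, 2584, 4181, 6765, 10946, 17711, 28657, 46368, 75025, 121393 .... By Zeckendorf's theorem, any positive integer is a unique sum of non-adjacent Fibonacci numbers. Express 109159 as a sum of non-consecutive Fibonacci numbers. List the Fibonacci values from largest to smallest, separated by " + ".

75025 + 28657 + 4181 + 987 + 233 + 55 + 21

Greedily peel off the largest Fibonacci term at each step:
109159: greatest Fibonacci not exceeding it is 75025, leaving 34134
34134: greatest Fibonacci not exceeding it is 28657, leaving 5477
5477: greatest Fibonacci not exceeding it is 4181, leaving 1296
1296: greatest Fibonacci not exceeding it is 987, leaving 309
309: greatest Fibonacci not exceeding it is 233, leaving 76
76: greatest Fibonacci not exceeding it is 55, leaving 21
21: greatest Fibonacci not exceeding it is 21, leaving 0
So 109159 = 75025 + 28657 + 4181 + 987 + 233 + 55 + 21, with no two terms consecutive in the sequence.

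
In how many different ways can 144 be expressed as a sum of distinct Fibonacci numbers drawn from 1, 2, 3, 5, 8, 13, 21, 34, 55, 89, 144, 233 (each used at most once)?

6

Starting from the Zeckendorf form and repeatedly splitting a term F_k into F_{k−1} + F_{k−2} (when neither is already used) reaches every representation.
144 = 144 = 89+55 = 89+34+21 = 89+34+13+8 = … (2 more), for 6 in all.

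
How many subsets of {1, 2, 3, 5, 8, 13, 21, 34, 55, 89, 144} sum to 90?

Starting from the Zeckendorf form and repeatedly splitting a term F_k into F_{k−1} + F_{k−2} (when neither is already used) reaches every representation.
90 = 89+1 = 55+34+1 = 55+21+13+1 = 55+21+8+5+1 = … (1 more), for 5 in all.

5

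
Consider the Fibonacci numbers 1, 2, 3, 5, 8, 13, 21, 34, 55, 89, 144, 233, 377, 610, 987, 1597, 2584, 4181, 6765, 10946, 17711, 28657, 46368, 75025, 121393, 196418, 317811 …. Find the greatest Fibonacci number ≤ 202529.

196418 ≤ 202529 < 317811, so the largest Fibonacci number not exceeding 202529 is 196418.

196418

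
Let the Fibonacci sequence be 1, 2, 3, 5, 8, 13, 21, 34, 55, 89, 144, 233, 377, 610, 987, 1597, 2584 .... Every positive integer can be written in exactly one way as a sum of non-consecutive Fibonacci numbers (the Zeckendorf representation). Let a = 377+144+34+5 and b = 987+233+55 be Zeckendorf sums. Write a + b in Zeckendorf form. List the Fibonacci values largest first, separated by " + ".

The two numbers are 560 and 1275, so their sum is 1835.
1835 − 1597 = 238
238 − 233 = 5
5 − 5 = 0

1597 + 233 + 5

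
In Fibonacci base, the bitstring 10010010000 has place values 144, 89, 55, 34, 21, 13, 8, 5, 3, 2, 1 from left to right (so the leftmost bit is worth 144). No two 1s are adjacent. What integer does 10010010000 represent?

Summing the place values of the 1 bits: 144 + 34 + 8 = 186.

186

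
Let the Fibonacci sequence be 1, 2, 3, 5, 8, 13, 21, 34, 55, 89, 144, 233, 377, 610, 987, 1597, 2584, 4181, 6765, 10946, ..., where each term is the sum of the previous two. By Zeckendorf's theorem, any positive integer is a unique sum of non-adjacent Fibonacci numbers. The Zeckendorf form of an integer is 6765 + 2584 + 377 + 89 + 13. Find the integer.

6765 + 2584 + 377 + 89 + 13 = 9828.

9828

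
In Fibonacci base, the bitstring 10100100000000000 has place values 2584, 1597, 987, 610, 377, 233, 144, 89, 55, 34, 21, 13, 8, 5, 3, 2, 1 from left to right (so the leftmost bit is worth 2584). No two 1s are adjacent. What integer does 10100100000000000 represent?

3804

Summing the place values of the 1 bits: 2584 + 987 + 233 = 3804.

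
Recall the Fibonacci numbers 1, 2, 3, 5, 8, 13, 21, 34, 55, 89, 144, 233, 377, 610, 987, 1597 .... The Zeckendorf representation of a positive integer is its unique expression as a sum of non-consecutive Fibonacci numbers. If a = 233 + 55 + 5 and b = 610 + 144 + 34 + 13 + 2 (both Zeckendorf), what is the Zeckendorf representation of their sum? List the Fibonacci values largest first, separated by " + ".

987 + 89 + 13 + 5 + 2

The two numbers are 293 and 803, so their sum is 1096.
take 987 (≤ 1096); 1096 − 987 = 109
take 89 (≤ 109); 109 − 89 = 20
take 13 (≤ 20); 20 − 13 = 7
take 5 (≤ 7); 7 − 5 = 2
take 2 (≤ 2); 2 − 2 = 0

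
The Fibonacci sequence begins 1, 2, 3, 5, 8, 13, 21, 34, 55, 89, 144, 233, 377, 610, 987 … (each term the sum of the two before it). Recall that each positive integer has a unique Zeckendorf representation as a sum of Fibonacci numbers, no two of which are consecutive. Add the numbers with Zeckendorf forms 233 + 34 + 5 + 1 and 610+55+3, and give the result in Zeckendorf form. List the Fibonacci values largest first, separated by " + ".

610 + 233 + 89 + 8 + 1

The two numbers are 273 and 668, so their sum is 941.
Repeatedly subtract the largest Fibonacci number that fits:
largest Fibonacci ≤ 941 is 610; 941 − 610 = 331
largest Fibonacci ≤ 331 is 233; 331 − 233 = 98
largest Fibonacci ≤ 98 is 89; 98 − 89 = 9
largest Fibonacci ≤ 9 is 8; 9 − 8 = 1
largest Fibonacci ≤ 1 is 1; 1 − 1 = 0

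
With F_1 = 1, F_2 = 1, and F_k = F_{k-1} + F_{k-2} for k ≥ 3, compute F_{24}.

46368

Iterating the recurrence up to F_{20} = 6765 and F_{19} = 4181:
F_{21} = F_{20} + F_{19} = 6765 + 4181 = 10946
F_{22} = F_{21} + F_{20} = 10946 + 6765 = 17711
F_{23} = F_{22} + F_{21} = 17711 + 10946 = 28657
F_{24} = F_{23} + F_{22} = 28657 + 17711 = 46368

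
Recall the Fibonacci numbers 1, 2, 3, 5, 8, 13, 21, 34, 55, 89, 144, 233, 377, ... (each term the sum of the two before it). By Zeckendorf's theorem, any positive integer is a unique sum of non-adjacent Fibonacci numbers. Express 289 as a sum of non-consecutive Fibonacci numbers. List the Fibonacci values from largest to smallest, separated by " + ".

233 + 55 + 1

Greedy algorithm:
subtract 233 from 289: 56 remains
subtract 55 from 56: 1 remains
subtract 1 from 1: 0 remains
So 289 = 233 + 55 + 1, with no two terms consecutive in the sequence.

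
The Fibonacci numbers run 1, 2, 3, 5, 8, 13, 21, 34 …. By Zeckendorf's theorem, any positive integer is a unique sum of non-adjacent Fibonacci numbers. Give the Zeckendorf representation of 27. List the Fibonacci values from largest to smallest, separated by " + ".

27 − 21 = 6
6 − 5 = 1
1 − 1 = 0
So 27 = 21 + 5 + 1, with no two terms consecutive in the sequence.

21 + 5 + 1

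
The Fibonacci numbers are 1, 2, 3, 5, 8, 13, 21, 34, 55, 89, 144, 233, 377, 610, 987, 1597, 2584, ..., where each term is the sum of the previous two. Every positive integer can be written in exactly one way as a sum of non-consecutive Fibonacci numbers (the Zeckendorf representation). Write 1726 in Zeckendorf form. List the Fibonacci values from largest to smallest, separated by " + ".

take 1597 (≤ 1726); 1726 − 1597 = 129
take 89 (≤ 129); 129 − 89 = 40
take 34 (≤ 40); 40 − 34 = 6
take 5 (≤ 6); 6 − 5 = 1
take 1 (≤ 1); 1 − 1 = 0
So 1726 = 1597 + 89 + 34 + 5 + 1, with no two terms consecutive in the sequence.

1597 + 89 + 34 + 5 + 1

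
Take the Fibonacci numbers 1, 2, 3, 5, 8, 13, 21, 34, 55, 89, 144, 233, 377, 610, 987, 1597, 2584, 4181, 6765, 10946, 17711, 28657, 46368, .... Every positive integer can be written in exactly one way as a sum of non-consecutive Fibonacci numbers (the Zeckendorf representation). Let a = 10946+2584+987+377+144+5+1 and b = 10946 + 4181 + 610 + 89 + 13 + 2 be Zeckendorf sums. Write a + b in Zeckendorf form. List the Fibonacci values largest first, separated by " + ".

The two numbers are 15044 and 15841, so their sum is 30885.
Greedily peel off the largest Fibonacci term at each step:
30885 − 28657 = 2228
2228 − 1597 = 631
631 − 610 = 21
21 − 21 = 0

28657 + 1597 + 610 + 21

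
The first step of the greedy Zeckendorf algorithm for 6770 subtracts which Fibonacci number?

6765

6765 ≤ 6770 < 10946, so the largest Fibonacci number not exceeding 6770 is 6765.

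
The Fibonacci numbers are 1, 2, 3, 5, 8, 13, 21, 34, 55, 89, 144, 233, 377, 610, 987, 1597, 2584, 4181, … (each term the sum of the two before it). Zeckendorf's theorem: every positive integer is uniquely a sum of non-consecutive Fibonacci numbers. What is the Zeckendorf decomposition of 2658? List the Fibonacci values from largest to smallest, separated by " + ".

largest Fibonacci ≤ 2658 is 2584; 2658 − 2584 = 74
largest Fibonacci ≤ 74 is 55; 74 − 55 = 19
largest Fibonacci ≤ 19 is 13; 19 − 13 = 6
largest Fibonacci ≤ 6 is 5; 6 − 5 = 1
largest Fibonacci ≤ 1 is 1; 1 − 1 = 0
So 2658 = 2584 + 55 + 13 + 5 + 1, with no two terms consecutive in the sequence.

2584 + 55 + 13 + 5 + 1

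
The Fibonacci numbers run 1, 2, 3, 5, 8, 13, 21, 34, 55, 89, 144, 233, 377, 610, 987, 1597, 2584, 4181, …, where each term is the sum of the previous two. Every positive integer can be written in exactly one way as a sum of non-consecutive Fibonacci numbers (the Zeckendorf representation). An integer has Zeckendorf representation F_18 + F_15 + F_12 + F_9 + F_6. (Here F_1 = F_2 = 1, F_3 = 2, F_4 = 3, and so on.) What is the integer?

F_18 + F_15 + F_12 + F_9 + F_6 = 2584 + 610 + 144 + 34 + 8 = 3380.

3380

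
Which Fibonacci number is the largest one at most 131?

89 ≤ 131 < 144, so the largest Fibonacci number not exceeding 131 is 89.

89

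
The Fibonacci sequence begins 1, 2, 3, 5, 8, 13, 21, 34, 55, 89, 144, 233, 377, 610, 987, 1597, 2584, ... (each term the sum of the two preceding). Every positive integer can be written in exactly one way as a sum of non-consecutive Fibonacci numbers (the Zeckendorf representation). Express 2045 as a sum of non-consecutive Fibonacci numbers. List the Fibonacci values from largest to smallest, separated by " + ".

subtract 1597 from 2045: 448 remains
subtract 377 from 448: 71 remains
subtract 55 from 71: 16 remains
subtract 13 from 16: 3 remains
subtract 3 from 3: 0 remains
So 2045 = 1597 + 377 + 55 + 13 + 3, with no two terms consecutive in the sequence.

1597 + 377 + 55 + 13 + 3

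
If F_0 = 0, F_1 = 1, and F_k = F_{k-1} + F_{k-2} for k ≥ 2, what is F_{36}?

Iterating the recurrence up to F_{28} = 317811 and F_{27} = 196418:
F_{29} = F_{28} + F_{27} = 317811 + 196418 = 514229
F_{30} = F_{29} + F_{28} = 514229 + 317811 = 832040
F_{31} = F_{30} + F_{29} = 832040 + 514229 = 1346269
F_{32} = F_{31} + F_{30} = 1346269 + 832040 = 2178309
F_{33} = F_{32} + F_{31} = 2178309 + 1346269 = 3524578
F_{34} = F_{33} + F_{32} = 3524578 + 2178309 = 5702887
F_{35} = F_{34} + F_{33} = 5702887 + 3524578 = 9227465
F_{36} = F_{35} + F_{34} = 9227465 + 5702887 = 14930352

14930352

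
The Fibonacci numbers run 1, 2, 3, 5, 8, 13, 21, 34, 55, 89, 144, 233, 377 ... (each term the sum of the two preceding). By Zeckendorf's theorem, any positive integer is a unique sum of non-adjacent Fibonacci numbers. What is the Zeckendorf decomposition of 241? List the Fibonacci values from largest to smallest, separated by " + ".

take 233 (≤ 241); 241 − 233 = 8
take 8 (≤ 8); 8 − 8 = 0
So 241 = 233 + 8, with no two terms consecutive in the sequence.

233 + 8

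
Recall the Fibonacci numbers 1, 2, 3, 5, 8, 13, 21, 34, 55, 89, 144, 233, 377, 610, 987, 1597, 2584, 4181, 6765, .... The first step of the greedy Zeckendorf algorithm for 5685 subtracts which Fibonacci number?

4181

4181 ≤ 5685 < 6765, so the largest Fibonacci number not exceeding 5685 is 4181.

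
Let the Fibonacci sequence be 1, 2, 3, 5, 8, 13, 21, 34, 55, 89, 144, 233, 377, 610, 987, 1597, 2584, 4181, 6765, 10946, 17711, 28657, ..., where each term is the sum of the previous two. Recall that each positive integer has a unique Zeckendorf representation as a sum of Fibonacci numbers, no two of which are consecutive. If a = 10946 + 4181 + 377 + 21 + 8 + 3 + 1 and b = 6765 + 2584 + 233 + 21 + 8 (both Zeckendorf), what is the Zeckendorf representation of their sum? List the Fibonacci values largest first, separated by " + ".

17711 + 6765 + 610 + 55 + 5 + 2

The two numbers are 15537 and 9611, so their sum is 25148.
take 17711 (≤ 25148); 25148 − 17711 = 7437
take 6765 (≤ 7437); 7437 − 6765 = 672
take 610 (≤ 672); 672 − 610 = 62
take 55 (≤ 62); 62 − 55 = 7
take 5 (≤ 7); 7 − 5 = 2
take 2 (≤ 2); 2 − 2 = 0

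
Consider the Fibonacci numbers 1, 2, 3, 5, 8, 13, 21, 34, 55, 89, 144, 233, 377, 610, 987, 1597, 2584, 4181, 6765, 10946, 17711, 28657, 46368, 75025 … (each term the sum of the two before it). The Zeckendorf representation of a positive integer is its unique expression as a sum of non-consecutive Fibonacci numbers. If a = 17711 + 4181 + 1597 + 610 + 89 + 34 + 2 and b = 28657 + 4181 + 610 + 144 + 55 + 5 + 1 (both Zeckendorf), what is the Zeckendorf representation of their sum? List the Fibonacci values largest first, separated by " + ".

46368 + 10946 + 377 + 144 + 34 + 8

The two numbers are 24224 and 33653, so their sum is 57877.
57877 − 46368 = 11509
11509 − 10946 = 563
563 − 377 = 186
186 − 144 = 42
42 − 34 = 8
8 − 8 = 0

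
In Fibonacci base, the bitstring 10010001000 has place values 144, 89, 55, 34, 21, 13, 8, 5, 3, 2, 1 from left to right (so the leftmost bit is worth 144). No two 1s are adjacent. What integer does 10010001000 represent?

183

Summing the place values of the 1 bits: 144 + 34 + 5 = 183.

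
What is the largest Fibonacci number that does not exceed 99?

89

89 ≤ 99 < 144, so the largest Fibonacci number not exceeding 99 is 89.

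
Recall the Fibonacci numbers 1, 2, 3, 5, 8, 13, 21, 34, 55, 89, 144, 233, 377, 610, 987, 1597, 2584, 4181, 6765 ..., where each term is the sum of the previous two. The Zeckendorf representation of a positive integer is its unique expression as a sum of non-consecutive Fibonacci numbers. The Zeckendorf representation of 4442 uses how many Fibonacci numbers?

Repeatedly subtract the largest Fibonacci number that fits:
4442: greatest Fibonacci not exceeding it is 4181, leaving 261
261: greatest Fibonacci not exceeding it is 233, leaving 28
28: greatest Fibonacci not exceeding it is 21, leaving 7
7: greatest Fibonacci not exceeding it is 5, leaving 2
2: greatest Fibonacci not exceeding it is 2, leaving 0
4442 = 4181 + 233 + 21 + 5 + 2, which has 5 terms.

5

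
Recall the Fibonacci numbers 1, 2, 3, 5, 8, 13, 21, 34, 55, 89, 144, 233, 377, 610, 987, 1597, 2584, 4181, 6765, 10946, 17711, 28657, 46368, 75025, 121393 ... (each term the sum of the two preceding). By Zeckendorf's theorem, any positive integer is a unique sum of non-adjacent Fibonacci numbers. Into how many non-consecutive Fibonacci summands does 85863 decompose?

Greedy algorithm:
85863: greatest Fibonacci not exceeding it is 75025, leaving 10838
10838: greatest Fibonacci not exceeding it is 6765, leaving 4073
4073: greatest Fibonacci not exceeding it is 2584, leaving 1489
1489: greatest Fibonacci not exceeding it is 987, leaving 502
502: greatest Fibonacci not exceeding it is 377, leaving 125
125: greatest Fibonacci not exceeding it is 89, leaving 36
36: greatest Fibonacci not exceeding it is 34, leaving 2
2: greatest Fibonacci not exceeding it is 2, leaving 0
85863 = 75025 + 6765 + 2584 + 987 + 377 + 89 + 34 + 2, which has 8 terms.

8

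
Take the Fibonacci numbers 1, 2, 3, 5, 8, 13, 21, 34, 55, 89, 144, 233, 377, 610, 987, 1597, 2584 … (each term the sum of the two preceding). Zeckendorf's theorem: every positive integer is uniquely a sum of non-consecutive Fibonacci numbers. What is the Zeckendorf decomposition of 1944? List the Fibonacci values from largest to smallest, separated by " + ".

1597 + 233 + 89 + 21 + 3 + 1

take 1597 (≤ 1944); 1944 − 1597 = 347
take 233 (≤ 347); 347 − 233 = 114
take 89 (≤ 114); 114 − 89 = 25
take 21 (≤ 25); 25 − 21 = 4
take 3 (≤ 4); 4 − 3 = 1
take 1 (≤ 1); 1 − 1 = 0
So 1944 = 1597 + 233 + 89 + 21 + 3 + 1, with no two terms consecutive in the sequence.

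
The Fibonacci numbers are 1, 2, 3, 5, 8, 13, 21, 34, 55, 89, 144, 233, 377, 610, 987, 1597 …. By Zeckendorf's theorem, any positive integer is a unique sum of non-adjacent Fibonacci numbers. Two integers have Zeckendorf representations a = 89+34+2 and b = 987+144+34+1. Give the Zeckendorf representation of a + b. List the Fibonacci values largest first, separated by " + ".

The two numbers are 125 and 1166, so their sum is 1291.
1291 − 987 = 304
304 − 233 = 71
71 − 55 = 16
16 − 13 = 3
3 − 3 = 0

987 + 233 + 55 + 13 + 3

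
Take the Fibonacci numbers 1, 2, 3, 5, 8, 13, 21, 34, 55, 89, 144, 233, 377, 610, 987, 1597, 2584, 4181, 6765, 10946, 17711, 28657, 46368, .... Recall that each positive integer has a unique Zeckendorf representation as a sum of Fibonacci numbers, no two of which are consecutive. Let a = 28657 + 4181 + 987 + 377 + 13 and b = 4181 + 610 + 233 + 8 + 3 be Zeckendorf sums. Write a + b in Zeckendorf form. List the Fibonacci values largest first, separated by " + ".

The two numbers are 34215 and 5035, so their sum is 39250.
largest Fibonacci ≤ 39250 is 28657; 39250 − 28657 = 10593
largest Fibonacci ≤ 10593 is 6765; 10593 − 6765 = 3828
largest Fibonacci ≤ 3828 is 2584; 3828 − 2584 = 1244
largest Fibonacci ≤ 1244 is 987; 1244 − 987 = 257
largest Fibonacci ≤ 257 is 233; 257 − 233 = 24
largest Fibonacci ≤ 24 is 21; 24 − 21 = 3
largest Fibonacci ≤ 3 is 3; 3 − 3 = 0

28657 + 6765 + 2584 + 987 + 233 + 21 + 3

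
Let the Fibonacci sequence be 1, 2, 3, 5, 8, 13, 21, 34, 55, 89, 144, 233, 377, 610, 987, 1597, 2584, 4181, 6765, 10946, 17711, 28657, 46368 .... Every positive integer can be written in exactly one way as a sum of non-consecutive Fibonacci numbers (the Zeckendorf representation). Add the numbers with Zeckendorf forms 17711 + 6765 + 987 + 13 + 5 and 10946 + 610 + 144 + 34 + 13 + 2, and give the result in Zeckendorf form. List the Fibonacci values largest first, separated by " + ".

The two numbers are 25481 and 11749, so their sum is 37230.
Greedy algorithm:
37230: greatest Fibonacci not exceeding it is 28657, leaving 8573
8573: greatest Fibonacci not exceeding it is 6765, leaving 1808
1808: greatest Fibonacci not exceeding it is 1597, leaving 211
211: greatest Fibonacci not exceeding it is 144, leaving 67
67: greatest Fibonacci not exceeding it is 55, leaving 12
12: greatest Fibonacci not exceeding it is 8, leaving 4
4: greatest Fibonacci not exceeding it is 3, leaving 1
1: greatest Fibonacci not exceeding it is 1, leaving 0

28657 + 6765 + 1597 + 144 + 55 + 8 + 3 + 1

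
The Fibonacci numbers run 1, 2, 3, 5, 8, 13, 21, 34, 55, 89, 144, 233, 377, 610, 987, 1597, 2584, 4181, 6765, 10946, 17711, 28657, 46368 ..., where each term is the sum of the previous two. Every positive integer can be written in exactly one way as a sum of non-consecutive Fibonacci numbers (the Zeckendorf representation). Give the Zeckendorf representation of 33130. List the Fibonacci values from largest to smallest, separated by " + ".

largest Fibonacci ≤ 33130 is 28657; 33130 − 28657 = 4473
largest Fibonacci ≤ 4473 is 4181; 4473 − 4181 = 292
largest Fibonacci ≤ 292 is 233; 292 − 233 = 59
largest Fibonacci ≤ 59 is 55; 59 − 55 = 4
largest Fibonacci ≤ 4 is 3; 4 − 3 = 1
largest Fibonacci ≤ 1 is 1; 1 − 1 = 0
So 33130 = 28657 + 4181 + 233 + 55 + 3 + 1, with no two terms consecutive in the sequence.

28657 + 4181 + 233 + 55 + 3 + 1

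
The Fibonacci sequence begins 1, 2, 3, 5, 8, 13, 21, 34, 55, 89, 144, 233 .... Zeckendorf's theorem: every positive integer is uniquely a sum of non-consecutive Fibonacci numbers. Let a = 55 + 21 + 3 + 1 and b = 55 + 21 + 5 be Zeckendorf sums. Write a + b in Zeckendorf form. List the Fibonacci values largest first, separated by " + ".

144 + 13 + 3 + 1

The two numbers are 80 and 81, so their sum is 161.
Greedily peel off the largest Fibonacci term at each step:
144 ≤ 161 < 233, so take 144; remainder 17
13 ≤ 17 < 21, so take 13; remainder 4
3 ≤ 4 < 5, so take 3; remainder 1
1 ≤ 1 < 2, so take 1; remainder 0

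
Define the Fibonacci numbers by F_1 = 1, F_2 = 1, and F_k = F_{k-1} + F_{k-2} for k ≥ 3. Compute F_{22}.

Iterating the recurrence up to F_{15} = 610 and F_{14} = 377:
F_{16} = F_{15} + F_{14} = 610 + 377 = 987
F_{17} = F_{16} + F_{15} = 987 + 610 = 1597
F_{18} = F_{17} + F_{16} = 1597 + 987 = 2584
F_{19} = F_{18} + F_{17} = 2584 + 1597 = 4181
F_{20} = F_{19} + F_{18} = 4181 + 2584 = 6765
F_{21} = F_{20} + F_{19} = 6765 + 4181 = 10946
F_{22} = F_{21} + F_{20} = 10946 + 6765 = 17711

17711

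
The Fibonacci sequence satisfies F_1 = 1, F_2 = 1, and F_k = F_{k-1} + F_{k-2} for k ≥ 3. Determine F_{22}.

17711

Iterating the recurrence up to F_{16} = 987 and F_{15} = 610:
F_{17} = F_{16} + F_{15} = 987 + 610 = 1597
F_{18} = F_{17} + F_{16} = 1597 + 987 = 2584
F_{19} = F_{18} + F_{17} = 2584 + 1597 = 4181
F_{20} = F_{19} + F_{18} = 4181 + 2584 = 6765
F_{21} = F_{20} + F_{19} = 6765 + 4181 = 10946
F_{22} = F_{21} + F_{20} = 10946 + 6765 = 17711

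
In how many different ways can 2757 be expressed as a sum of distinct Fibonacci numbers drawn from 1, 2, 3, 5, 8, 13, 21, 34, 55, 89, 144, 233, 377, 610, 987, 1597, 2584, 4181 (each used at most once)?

2757 = 2584+144+21+8 = 2584+144+21+5+3 = 2584+89+55+21+8 = … (40 more), for 43 in all.

43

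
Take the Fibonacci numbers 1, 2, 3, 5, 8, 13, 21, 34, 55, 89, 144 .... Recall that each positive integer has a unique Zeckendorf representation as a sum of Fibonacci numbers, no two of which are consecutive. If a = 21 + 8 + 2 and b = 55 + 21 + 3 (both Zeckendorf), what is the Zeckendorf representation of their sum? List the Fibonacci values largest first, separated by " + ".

The two numbers are 31 and 79, so their sum is 110.
Repeatedly subtract the largest Fibonacci number that fits:
take 89 (≤ 110); 110 − 89 = 21
take 21 (≤ 21); 21 − 21 = 0

89 + 21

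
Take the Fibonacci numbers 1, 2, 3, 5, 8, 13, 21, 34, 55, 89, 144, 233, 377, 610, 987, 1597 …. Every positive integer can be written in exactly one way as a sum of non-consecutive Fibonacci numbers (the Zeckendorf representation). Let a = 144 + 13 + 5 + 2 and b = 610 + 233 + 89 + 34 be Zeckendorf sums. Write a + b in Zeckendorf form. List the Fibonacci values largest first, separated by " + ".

The two numbers are 164 and 966, so their sum is 1130.
Greedy algorithm:
1130 − 987 = 143
143 − 89 = 54
54 − 34 = 20
20 − 13 = 7
7 − 5 = 2
2 − 2 = 0

987 + 89 + 34 + 13 + 5 + 2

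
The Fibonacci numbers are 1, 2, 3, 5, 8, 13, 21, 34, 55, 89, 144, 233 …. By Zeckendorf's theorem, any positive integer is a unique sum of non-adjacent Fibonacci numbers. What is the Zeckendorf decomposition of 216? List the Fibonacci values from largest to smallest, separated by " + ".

largest Fibonacci ≤ 216 is 144; 216 − 144 = 72
largest Fibonacci ≤ 72 is 55; 72 − 55 = 17
largest Fibonacci ≤ 17 is 13; 17 − 13 = 4
largest Fibonacci ≤ 4 is 3; 4 − 3 = 1
largest Fibonacci ≤ 1 is 1; 1 − 1 = 0
So 216 = 144 + 55 + 13 + 3 + 1, with no two terms consecutive in the sequence.

144 + 55 + 13 + 3 + 1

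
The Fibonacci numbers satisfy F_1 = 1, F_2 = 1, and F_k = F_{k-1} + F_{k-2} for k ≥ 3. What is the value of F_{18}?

2584

Iterating the recurrence up to F_{11} = 89 and F_{10} = 55:
F_{12} = F_{11} + F_{10} = 89 + 55 = 144
F_{13} = F_{12} + F_{11} = 144 + 89 = 233
F_{14} = F_{13} + F_{12} = 233 + 144 = 377
F_{15} = F_{14} + F_{13} = 377 + 233 = 610
F_{16} = F_{15} + F_{14} = 610 + 377 = 987
F_{17} = F_{16} + F_{15} = 987 + 610 = 1597
F_{18} = F_{17} + F_{16} = 1597 + 987 = 2584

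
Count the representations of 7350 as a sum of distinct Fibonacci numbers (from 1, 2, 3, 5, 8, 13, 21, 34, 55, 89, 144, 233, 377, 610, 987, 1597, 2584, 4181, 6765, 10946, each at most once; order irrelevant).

36

Each representation comes from the Zeckendorf form by replacing some F_k with F_{k−1} + F_{k−2} where possible.
7350 = 6765+377+144+55+8+1 = 6765+377+144+55+5+3+1 = 6765+377+144+34+21+8+1 = … (33 more), for 36 in all.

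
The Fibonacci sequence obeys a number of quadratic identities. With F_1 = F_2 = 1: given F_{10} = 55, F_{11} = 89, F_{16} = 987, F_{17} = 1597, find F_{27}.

196418

By the addition formula F_{m+n} = F_m F_{n+1} + F_{m−1} F_n with m=11, n=16: F_{27} = 89·1597 + 55·987 = 142133 + 54285 = 196418.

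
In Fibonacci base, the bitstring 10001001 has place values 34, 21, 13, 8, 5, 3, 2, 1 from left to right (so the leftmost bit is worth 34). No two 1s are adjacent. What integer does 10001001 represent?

40

Summing the place values of the 1 bits: 34 + 5 + 1 = 40.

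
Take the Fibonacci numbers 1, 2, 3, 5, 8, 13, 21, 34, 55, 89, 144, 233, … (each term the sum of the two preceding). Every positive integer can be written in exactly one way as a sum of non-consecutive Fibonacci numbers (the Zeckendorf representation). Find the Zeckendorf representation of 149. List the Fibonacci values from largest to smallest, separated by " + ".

Greedily peel off the largest Fibonacci term at each step:
take 144 (≤ 149); 149 − 144 = 5
take 5 (≤ 5); 5 − 5 = 0
So 149 = 144 + 5, with no two terms consecutive in the sequence.

144 + 5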